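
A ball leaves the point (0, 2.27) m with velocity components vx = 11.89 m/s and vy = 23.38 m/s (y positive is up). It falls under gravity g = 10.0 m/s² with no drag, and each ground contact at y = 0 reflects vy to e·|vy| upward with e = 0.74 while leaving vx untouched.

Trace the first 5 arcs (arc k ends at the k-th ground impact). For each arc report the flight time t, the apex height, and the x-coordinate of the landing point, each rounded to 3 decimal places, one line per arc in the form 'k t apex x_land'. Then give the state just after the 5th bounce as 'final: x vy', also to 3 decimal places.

1 4.771 29.601 56.729
2 3.601 16.210 99.546
3 2.665 8.876 131.230
4 1.972 4.861 154.677
5 1.459 2.662 172.027
final: 172.027 5.399

Arc 1: start y=2.270, vy=23.380 → t=4.771, apex=29.601, x_land=56.729, impact vy=-24.332
  bounce: vy ← 0.74·24.332 = 18.005
Arc 2: start y=0.000, vy=18.005 → t=3.601, apex=16.210, x_land=99.546, impact vy=-18.005
  bounce: vy ← 0.74·18.005 = 13.324
Arc 3: start y=0.000, vy=13.324 → t=2.665, apex=8.876, x_land=131.230, impact vy=-13.324
  bounce: vy ← 0.74·13.324 = 9.860
Arc 4: start y=0.000, vy=9.860 → t=1.972, apex=4.861, x_land=154.677, impact vy=-9.860
  bounce: vy ← 0.74·9.860 = 7.296
Arc 5: start y=0.000, vy=7.296 → t=1.459, apex=2.662, x_land=172.027, impact vy=-7.296
  bounce: vy ← 0.74·7.296 = 5.399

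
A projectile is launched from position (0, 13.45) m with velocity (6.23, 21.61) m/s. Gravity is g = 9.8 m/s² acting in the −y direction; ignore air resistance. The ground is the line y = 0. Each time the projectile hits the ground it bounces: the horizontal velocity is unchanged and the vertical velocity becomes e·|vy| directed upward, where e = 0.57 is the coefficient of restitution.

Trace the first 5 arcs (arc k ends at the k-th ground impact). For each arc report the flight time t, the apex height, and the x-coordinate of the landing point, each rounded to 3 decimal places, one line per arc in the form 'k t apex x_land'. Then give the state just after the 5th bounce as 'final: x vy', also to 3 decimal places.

Arc 1: start y=13.450, vy=21.610 → t=4.963, apex=37.276, x_land=30.921, impact vy=-27.030
  bounce: vy ← 0.57·27.030 = 15.407
Arc 2: start y=0.000, vy=15.407 → t=3.144, apex=12.111, x_land=50.510, impact vy=-15.407
  bounce: vy ← 0.57·15.407 = 8.782
Arc 3: start y=0.000, vy=8.782 → t=1.792, apex=3.935, x_land=61.676, impact vy=-8.782
  bounce: vy ← 0.57·8.782 = 5.006
Arc 4: start y=0.000, vy=5.006 → t=1.022, apex=1.278, x_land=68.040, impact vy=-5.006
  bounce: vy ← 0.57·5.006 = 2.853
Arc 5: start y=0.000, vy=2.853 → t=0.582, apex=0.415, x_land=71.668, impact vy=-2.853
  bounce: vy ← 0.57·2.853 = 1.626

1 4.963 37.276 30.921
2 3.144 12.111 50.510
3 1.792 3.935 61.676
4 1.022 1.278 68.040
5 0.582 0.415 71.668
final: 71.668 1.626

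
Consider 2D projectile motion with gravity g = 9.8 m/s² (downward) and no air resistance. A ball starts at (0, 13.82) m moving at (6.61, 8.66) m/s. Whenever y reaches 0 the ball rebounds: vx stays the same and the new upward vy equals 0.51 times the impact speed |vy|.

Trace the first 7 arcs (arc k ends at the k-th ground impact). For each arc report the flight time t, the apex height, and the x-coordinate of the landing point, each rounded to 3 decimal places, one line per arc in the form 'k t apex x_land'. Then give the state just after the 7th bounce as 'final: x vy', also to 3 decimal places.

1 2.781 17.646 18.385
2 1.936 4.590 31.180
3 0.987 1.194 37.705
4 0.503 0.311 41.033
5 0.257 0.081 42.730
6 0.131 0.021 43.596
7 0.067 0.005 44.037
final: 44.037 0.167

Arc 1: start y=13.820, vy=8.660 → t=2.781, apex=17.646, x_land=18.385, impact vy=-18.598
  bounce: vy ← 0.51·18.598 = 9.485
Arc 2: start y=0.000, vy=9.485 → t=1.936, apex=4.590, x_land=31.180, impact vy=-9.485
  bounce: vy ← 0.51·9.485 = 4.837
Arc 3: start y=0.000, vy=4.837 → t=0.987, apex=1.194, x_land=37.705, impact vy=-4.837
  bounce: vy ← 0.51·4.837 = 2.467
Arc 4: start y=0.000, vy=2.467 → t=0.503, apex=0.311, x_land=41.033, impact vy=-2.467
  bounce: vy ← 0.51·2.467 = 1.258
Arc 5: start y=0.000, vy=1.258 → t=0.257, apex=0.081, x_land=42.730, impact vy=-1.258
  bounce: vy ← 0.51·1.258 = 0.642
Arc 6: start y=0.000, vy=0.642 → t=0.131, apex=0.021, x_land=43.596, impact vy=-0.642
  bounce: vy ← 0.51·0.642 = 0.327
Arc 7: start y=0.000, vy=0.327 → t=0.067, apex=0.005, x_land=44.037, impact vy=-0.327
  bounce: vy ← 0.51·0.327 = 0.167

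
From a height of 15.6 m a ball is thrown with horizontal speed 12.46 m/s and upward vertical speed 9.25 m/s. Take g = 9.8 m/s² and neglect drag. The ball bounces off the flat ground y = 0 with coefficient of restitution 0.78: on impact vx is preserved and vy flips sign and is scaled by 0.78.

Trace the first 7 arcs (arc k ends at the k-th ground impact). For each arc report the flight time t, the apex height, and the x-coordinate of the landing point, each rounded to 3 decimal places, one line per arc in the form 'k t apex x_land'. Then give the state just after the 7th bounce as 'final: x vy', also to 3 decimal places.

Arc 1: start y=15.600, vy=9.250 → t=2.962, apex=19.965, x_land=36.912, impact vy=-19.782
  bounce: vy ← 0.78·19.782 = 15.430
Arc 2: start y=0.000, vy=15.430 → t=3.149, apex=12.147, x_land=76.148, impact vy=-15.430
  bounce: vy ← 0.78·15.430 = 12.035
Arc 3: start y=0.000, vy=12.035 → t=2.456, apex=7.390, x_land=106.752, impact vy=-12.035
  bounce: vy ← 0.78·12.035 = 9.388
Arc 4: start y=0.000, vy=9.388 → t=1.916, apex=4.496, x_land=130.623, impact vy=-9.388
  bounce: vy ← 0.78·9.388 = 7.322
Arc 5: start y=0.000, vy=7.322 → t=1.494, apex=2.735, x_land=149.243, impact vy=-7.322
  bounce: vy ← 0.78·7.322 = 5.711
Arc 6: start y=0.000, vy=5.711 → t=1.166, apex=1.664, x_land=163.766, impact vy=-5.711
  bounce: vy ← 0.78·5.711 = 4.455
Arc 7: start y=0.000, vy=4.455 → t=0.909, apex=1.013, x_land=175.094, impact vy=-4.455
  bounce: vy ← 0.78·4.455 = 3.475

1 2.962 19.965 36.912
2 3.149 12.147 76.148
3 2.456 7.390 106.752
4 1.916 4.496 130.623
5 1.494 2.735 149.243
6 1.166 1.664 163.766
7 0.909 1.013 175.094
final: 175.094 3.475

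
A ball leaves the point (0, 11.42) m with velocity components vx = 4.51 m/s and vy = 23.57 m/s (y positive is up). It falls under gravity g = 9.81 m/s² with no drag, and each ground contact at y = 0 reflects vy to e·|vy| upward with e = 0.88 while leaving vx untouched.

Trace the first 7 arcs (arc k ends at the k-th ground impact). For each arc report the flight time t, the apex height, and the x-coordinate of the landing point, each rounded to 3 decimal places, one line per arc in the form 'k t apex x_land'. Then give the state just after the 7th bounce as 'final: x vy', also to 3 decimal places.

1 5.249 39.735 23.672
2 5.009 30.771 46.265
3 4.408 23.829 66.146
4 3.879 18.453 83.641
5 3.414 14.290 99.037
6 3.004 11.066 112.585
7 2.644 8.570 124.508
final: 124.508 11.411

Arc 1: start y=11.420, vy=23.570 → t=5.249, apex=39.735, x_land=23.672, impact vy=-27.921
  bounce: vy ← 0.88·27.921 = 24.571
Arc 2: start y=0.000, vy=24.571 → t=5.009, apex=30.771, x_land=46.265, impact vy=-24.571
  bounce: vy ← 0.88·24.571 = 21.622
Arc 3: start y=0.000, vy=21.622 → t=4.408, apex=23.829, x_land=66.146, impact vy=-21.622
  bounce: vy ← 0.88·21.622 = 19.028
Arc 4: start y=0.000, vy=19.028 → t=3.879, apex=18.453, x_land=83.641, impact vy=-19.028
  bounce: vy ← 0.88·19.028 = 16.744
Arc 5: start y=0.000, vy=16.744 → t=3.414, apex=14.290, x_land=99.037, impact vy=-16.744
  bounce: vy ← 0.88·16.744 = 14.735
Arc 6: start y=0.000, vy=14.735 → t=3.004, apex=11.066, x_land=112.585, impact vy=-14.735
  bounce: vy ← 0.88·14.735 = 12.967
Arc 7: start y=0.000, vy=12.967 → t=2.644, apex=8.570, x_land=124.508, impact vy=-12.967
  bounce: vy ← 0.88·12.967 = 11.411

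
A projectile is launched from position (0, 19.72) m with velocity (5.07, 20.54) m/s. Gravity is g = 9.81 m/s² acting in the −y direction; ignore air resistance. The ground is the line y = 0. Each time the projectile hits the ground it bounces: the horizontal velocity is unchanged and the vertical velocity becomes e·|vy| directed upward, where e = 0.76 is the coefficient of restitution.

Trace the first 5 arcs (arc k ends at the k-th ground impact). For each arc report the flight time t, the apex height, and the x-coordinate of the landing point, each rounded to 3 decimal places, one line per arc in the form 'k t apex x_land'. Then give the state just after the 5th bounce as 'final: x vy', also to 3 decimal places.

Arc 1: start y=19.720, vy=20.540 → t=4.993, apex=41.223, x_land=25.313, impact vy=-28.439
  bounce: vy ← 0.76·28.439 = 21.614
Arc 2: start y=0.000, vy=21.614 → t=4.407, apex=23.810, x_land=47.654, impact vy=-21.614
  bounce: vy ← 0.76·21.614 = 16.427
Arc 3: start y=0.000, vy=16.427 → t=3.349, apex=13.753, x_land=64.634, impact vy=-16.427
  bounce: vy ← 0.76·16.427 = 12.484
Arc 4: start y=0.000, vy=12.484 → t=2.545, apex=7.944, x_land=77.538, impact vy=-12.484
  bounce: vy ← 0.76·12.484 = 9.488
Arc 5: start y=0.000, vy=9.488 → t=1.934, apex=4.588, x_land=87.345, impact vy=-9.488
  bounce: vy ← 0.76·9.488 = 7.211

1 4.993 41.223 25.313
2 4.407 23.810 47.654
3 3.349 13.753 64.634
4 2.545 7.944 77.538
5 1.934 4.588 87.345
final: 87.345 7.211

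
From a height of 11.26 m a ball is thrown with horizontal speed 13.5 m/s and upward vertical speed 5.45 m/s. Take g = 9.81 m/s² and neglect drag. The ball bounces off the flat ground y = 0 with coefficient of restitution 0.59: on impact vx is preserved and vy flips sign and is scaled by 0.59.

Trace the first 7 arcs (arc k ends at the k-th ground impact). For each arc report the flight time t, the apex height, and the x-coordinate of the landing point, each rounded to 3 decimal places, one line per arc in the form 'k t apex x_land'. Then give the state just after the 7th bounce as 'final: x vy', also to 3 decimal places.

Arc 1: start y=11.260, vy=5.450 → t=2.169, apex=12.774, x_land=29.286, impact vy=-15.831
  bounce: vy ← 0.59·15.831 = 9.340
Arc 2: start y=0.000, vy=9.340 → t=1.904, apex=4.447, x_land=54.993, impact vy=-9.340
  bounce: vy ← 0.59·9.340 = 5.511
Arc 3: start y=0.000, vy=5.511 → t=1.124, apex=1.548, x_land=70.161, impact vy=-5.511
  bounce: vy ← 0.59·5.511 = 3.251
Arc 4: start y=0.000, vy=3.251 → t=0.663, apex=0.539, x_land=79.109, impact vy=-3.251
  bounce: vy ← 0.59·3.251 = 1.918
Arc 5: start y=0.000, vy=1.918 → t=0.391, apex=0.188, x_land=84.389, impact vy=-1.918
  bounce: vy ← 0.59·1.918 = 1.132
Arc 6: start y=0.000, vy=1.132 → t=0.231, apex=0.065, x_land=87.504, impact vy=-1.132
  bounce: vy ← 0.59·1.132 = 0.668
Arc 7: start y=0.000, vy=0.668 → t=0.136, apex=0.023, x_land=89.342, impact vy=-0.668
  bounce: vy ← 0.59·0.668 = 0.394

1 2.169 12.774 29.286
2 1.904 4.447 54.993
3 1.124 1.548 70.161
4 0.663 0.539 79.109
5 0.391 0.188 84.389
6 0.231 0.065 87.504
7 0.136 0.023 89.342
final: 89.342 0.394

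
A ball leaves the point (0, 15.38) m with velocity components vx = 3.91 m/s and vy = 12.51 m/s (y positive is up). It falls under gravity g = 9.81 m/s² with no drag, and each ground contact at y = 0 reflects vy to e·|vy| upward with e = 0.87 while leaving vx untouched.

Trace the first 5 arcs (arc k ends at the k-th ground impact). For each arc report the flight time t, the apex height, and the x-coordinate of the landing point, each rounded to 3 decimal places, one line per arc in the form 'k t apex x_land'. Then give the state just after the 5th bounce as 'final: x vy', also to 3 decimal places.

1 3.457 23.357 13.518
2 3.797 17.679 28.364
3 3.303 13.381 41.280
4 2.874 10.128 52.517
5 2.500 7.666 62.294
final: 62.294 10.670

Arc 1: start y=15.380, vy=12.510 → t=3.457, apex=23.357, x_land=13.518, impact vy=-21.407
  bounce: vy ← 0.87·21.407 = 18.624
Arc 2: start y=0.000, vy=18.624 → t=3.797, apex=17.679, x_land=28.364, impact vy=-18.624
  bounce: vy ← 0.87·18.624 = 16.203
Arc 3: start y=0.000, vy=16.203 → t=3.303, apex=13.381, x_land=41.280, impact vy=-16.203
  bounce: vy ← 0.87·16.203 = 14.097
Arc 4: start y=0.000, vy=14.097 → t=2.874, apex=10.128, x_land=52.517, impact vy=-14.097
  bounce: vy ← 0.87·14.097 = 12.264
Arc 5: start y=0.000, vy=12.264 → t=2.500, apex=7.666, x_land=62.294, impact vy=-12.264
  bounce: vy ← 0.87·12.264 = 10.670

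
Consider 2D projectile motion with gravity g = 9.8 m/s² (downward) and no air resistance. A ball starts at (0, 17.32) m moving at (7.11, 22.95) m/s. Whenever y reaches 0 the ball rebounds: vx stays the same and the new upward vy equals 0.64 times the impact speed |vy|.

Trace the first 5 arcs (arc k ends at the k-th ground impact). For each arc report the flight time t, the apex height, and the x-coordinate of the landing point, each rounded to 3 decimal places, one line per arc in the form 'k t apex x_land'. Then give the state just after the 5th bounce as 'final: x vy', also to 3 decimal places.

1 5.345 44.193 38.003
2 3.844 18.101 65.334
3 2.460 7.414 82.826
4 1.575 3.037 94.021
5 1.008 1.244 101.185
final: 101.185 3.160

Arc 1: start y=17.320, vy=22.950 → t=5.345, apex=44.193, x_land=38.003, impact vy=-29.431
  bounce: vy ← 0.64·29.431 = 18.836
Arc 2: start y=0.000, vy=18.836 → t=3.844, apex=18.101, x_land=65.334, impact vy=-18.836
  bounce: vy ← 0.64·18.836 = 12.055
Arc 3: start y=0.000, vy=12.055 → t=2.460, apex=7.414, x_land=82.826, impact vy=-12.055
  bounce: vy ← 0.64·12.055 = 7.715
Arc 4: start y=0.000, vy=7.715 → t=1.575, apex=3.037, x_land=94.021, impact vy=-7.715
  bounce: vy ← 0.64·7.715 = 4.938
Arc 5: start y=0.000, vy=4.938 → t=1.008, apex=1.244, x_land=101.185, impact vy=-4.938
  bounce: vy ← 0.64·4.938 = 3.160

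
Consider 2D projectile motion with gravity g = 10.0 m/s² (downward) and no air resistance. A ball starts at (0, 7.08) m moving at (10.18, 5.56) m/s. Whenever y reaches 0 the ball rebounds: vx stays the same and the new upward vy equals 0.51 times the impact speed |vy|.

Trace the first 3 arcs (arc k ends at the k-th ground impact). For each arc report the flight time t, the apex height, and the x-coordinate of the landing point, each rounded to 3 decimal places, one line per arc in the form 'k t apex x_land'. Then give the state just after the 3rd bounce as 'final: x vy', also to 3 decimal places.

Arc 1: start y=7.080, vy=5.560 → t=1.869, apex=8.626, x_land=19.031, impact vy=-13.134
  bounce: vy ← 0.51·13.134 = 6.699
Arc 2: start y=0.000, vy=6.699 → t=1.340, apex=2.244, x_land=32.669, impact vy=-6.699
  bounce: vy ← 0.51·6.699 = 3.416
Arc 3: start y=0.000, vy=3.416 → t=0.683, apex=0.584, x_land=39.625, impact vy=-3.416
  bounce: vy ← 0.51·3.416 = 1.742

1 1.869 8.626 19.031
2 1.340 2.244 32.669
3 0.683 0.584 39.625
final: 39.625 1.742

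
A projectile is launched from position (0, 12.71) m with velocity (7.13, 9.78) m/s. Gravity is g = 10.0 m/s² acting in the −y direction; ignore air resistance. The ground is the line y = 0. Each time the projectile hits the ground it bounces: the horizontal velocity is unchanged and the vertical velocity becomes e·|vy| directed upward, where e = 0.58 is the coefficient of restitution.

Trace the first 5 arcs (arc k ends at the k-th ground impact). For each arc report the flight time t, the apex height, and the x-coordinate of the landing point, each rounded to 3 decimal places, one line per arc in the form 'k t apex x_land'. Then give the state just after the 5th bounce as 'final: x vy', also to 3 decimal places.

1 2.848 17.492 20.309
2 2.170 5.884 35.779
3 1.258 1.980 44.752
4 0.730 0.666 49.956
5 0.423 0.224 52.974
final: 52.974 1.228

Arc 1: start y=12.710, vy=9.780 → t=2.848, apex=17.492, x_land=20.309, impact vy=-18.704
  bounce: vy ← 0.58·18.704 = 10.848
Arc 2: start y=0.000, vy=10.848 → t=2.170, apex=5.884, x_land=35.779, impact vy=-10.848
  bounce: vy ← 0.58·10.848 = 6.292
Arc 3: start y=0.000, vy=6.292 → t=1.258, apex=1.980, x_land=44.752, impact vy=-6.292
  bounce: vy ← 0.58·6.292 = 3.649
Arc 4: start y=0.000, vy=3.649 → t=0.730, apex=0.666, x_land=49.956, impact vy=-3.649
  bounce: vy ← 0.58·3.649 = 2.117
Arc 5: start y=0.000, vy=2.117 → t=0.423, apex=0.224, x_land=52.974, impact vy=-2.117
  bounce: vy ← 0.58·2.117 = 1.228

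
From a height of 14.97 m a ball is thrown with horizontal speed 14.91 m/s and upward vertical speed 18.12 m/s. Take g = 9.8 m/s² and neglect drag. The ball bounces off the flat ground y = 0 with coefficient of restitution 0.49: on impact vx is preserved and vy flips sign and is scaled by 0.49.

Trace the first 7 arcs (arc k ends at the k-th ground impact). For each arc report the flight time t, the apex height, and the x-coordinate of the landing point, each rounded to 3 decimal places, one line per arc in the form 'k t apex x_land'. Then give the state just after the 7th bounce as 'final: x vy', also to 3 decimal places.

1 4.393 31.722 65.505
2 2.493 7.616 102.683
3 1.222 1.829 120.900
4 0.599 0.439 129.826
5 0.293 0.105 134.200
6 0.144 0.025 136.343
7 0.070 0.006 137.394
final: 137.394 0.169

Arc 1: start y=14.970, vy=18.120 → t=4.393, apex=31.722, x_land=65.505, impact vy=-24.935
  bounce: vy ← 0.49·24.935 = 12.218
Arc 2: start y=0.000, vy=12.218 → t=2.493, apex=7.616, x_land=102.683, impact vy=-12.218
  bounce: vy ← 0.49·12.218 = 5.987
Arc 3: start y=0.000, vy=5.987 → t=1.222, apex=1.829, x_land=120.900, impact vy=-5.987
  bounce: vy ← 0.49·5.987 = 2.934
Arc 4: start y=0.000, vy=2.934 → t=0.599, apex=0.439, x_land=129.826, impact vy=-2.934
  bounce: vy ← 0.49·2.934 = 1.437
Arc 5: start y=0.000, vy=1.437 → t=0.293, apex=0.105, x_land=134.200, impact vy=-1.437
  bounce: vy ← 0.49·1.437 = 0.704
Arc 6: start y=0.000, vy=0.704 → t=0.144, apex=0.025, x_land=136.343, impact vy=-0.704
  bounce: vy ← 0.49·0.704 = 0.345
Arc 7: start y=0.000, vy=0.345 → t=0.070, apex=0.006, x_land=137.394, impact vy=-0.345
  bounce: vy ← 0.49·0.345 = 0.169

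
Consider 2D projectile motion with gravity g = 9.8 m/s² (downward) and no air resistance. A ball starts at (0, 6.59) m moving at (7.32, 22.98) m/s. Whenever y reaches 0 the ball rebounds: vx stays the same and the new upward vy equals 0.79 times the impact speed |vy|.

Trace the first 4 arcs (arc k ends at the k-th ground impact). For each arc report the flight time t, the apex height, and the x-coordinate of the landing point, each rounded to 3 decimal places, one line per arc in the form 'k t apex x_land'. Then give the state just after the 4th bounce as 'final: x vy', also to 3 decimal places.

Arc 1: start y=6.590, vy=22.980 → t=4.961, apex=33.533, x_land=36.314, impact vy=-25.637
  bounce: vy ← 0.79·25.637 = 20.253
Arc 2: start y=0.000, vy=20.253 → t=4.133, apex=20.928, x_land=66.569, impact vy=-20.253
  bounce: vy ← 0.79·20.253 = 16.000
Arc 3: start y=0.000, vy=16.000 → t=3.265, apex=13.061, x_land=90.471, impact vy=-16.000
  bounce: vy ← 0.79·16.000 = 12.640
Arc 4: start y=0.000, vy=12.640 → t=2.580, apex=8.151, x_land=109.354, impact vy=-12.640
  bounce: vy ← 0.79·12.640 = 9.986

1 4.961 33.533 36.314
2 4.133 20.928 66.569
3 3.265 13.061 90.471
4 2.580 8.151 109.354
final: 109.354 9.986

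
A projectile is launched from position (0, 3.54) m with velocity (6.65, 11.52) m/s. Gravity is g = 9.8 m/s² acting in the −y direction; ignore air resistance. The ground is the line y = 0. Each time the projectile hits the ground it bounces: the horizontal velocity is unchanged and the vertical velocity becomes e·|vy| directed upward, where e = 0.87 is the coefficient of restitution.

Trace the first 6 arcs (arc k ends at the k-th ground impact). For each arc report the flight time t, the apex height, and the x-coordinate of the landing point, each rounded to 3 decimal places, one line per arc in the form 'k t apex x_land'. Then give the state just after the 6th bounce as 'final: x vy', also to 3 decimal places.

1 2.626 10.311 17.464
2 2.524 7.804 34.249
3 2.196 5.907 48.852
4 1.910 4.471 61.556
5 1.662 3.384 72.609
6 1.446 2.561 82.225
final: 82.225 6.164

Arc 1: start y=3.540, vy=11.520 → t=2.626, apex=10.311, x_land=17.464, impact vy=-14.216
  bounce: vy ← 0.87·14.216 = 12.368
Arc 2: start y=0.000, vy=12.368 → t=2.524, apex=7.804, x_land=34.249, impact vy=-12.368
  bounce: vy ← 0.87·12.368 = 10.760
Arc 3: start y=0.000, vy=10.760 → t=2.196, apex=5.907, x_land=48.852, impact vy=-10.760
  bounce: vy ← 0.87·10.760 = 9.361
Arc 4: start y=0.000, vy=9.361 → t=1.910, apex=4.471, x_land=61.556, impact vy=-9.361
  bounce: vy ← 0.87·9.361 = 8.144
Arc 5: start y=0.000, vy=8.144 → t=1.662, apex=3.384, x_land=72.609, impact vy=-8.144
  bounce: vy ← 0.87·8.144 = 7.086
Arc 6: start y=0.000, vy=7.086 → t=1.446, apex=2.561, x_land=82.225, impact vy=-7.086
  bounce: vy ← 0.87·7.086 = 6.164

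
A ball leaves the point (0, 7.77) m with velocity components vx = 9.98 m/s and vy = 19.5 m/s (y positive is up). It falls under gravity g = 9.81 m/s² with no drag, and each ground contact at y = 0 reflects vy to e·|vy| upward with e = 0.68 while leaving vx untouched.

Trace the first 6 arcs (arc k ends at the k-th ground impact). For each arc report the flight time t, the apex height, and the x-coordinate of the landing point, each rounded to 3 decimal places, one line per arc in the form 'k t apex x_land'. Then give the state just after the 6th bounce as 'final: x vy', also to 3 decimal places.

Arc 1: start y=7.770, vy=19.500 → t=4.340, apex=27.151, x_land=43.318, impact vy=-23.080
  bounce: vy ← 0.68·23.080 = 15.695
Arc 2: start y=0.000, vy=15.695 → t=3.200, apex=12.554, x_land=75.251, impact vy=-15.695
  bounce: vy ← 0.68·15.695 = 10.672
Arc 3: start y=0.000, vy=10.672 → t=2.176, apex=5.805, x_land=96.966, impact vy=-10.672
  bounce: vy ← 0.68·10.672 = 7.257
Arc 4: start y=0.000, vy=7.257 → t=1.480, apex=2.684, x_land=111.732, impact vy=-7.257
  bounce: vy ← 0.68·7.257 = 4.935
Arc 5: start y=0.000, vy=4.935 → t=1.006, apex=1.241, x_land=121.772, impact vy=-4.935
  bounce: vy ← 0.68·4.935 = 3.356
Arc 6: start y=0.000, vy=3.356 → t=0.684, apex=0.574, x_land=128.600, impact vy=-3.356
  bounce: vy ← 0.68·3.356 = 2.282

1 4.340 27.151 43.318
2 3.200 12.554 75.251
3 2.176 5.805 96.966
4 1.480 2.684 111.732
5 1.006 1.241 121.772
6 0.684 0.574 128.600
final: 128.600 2.282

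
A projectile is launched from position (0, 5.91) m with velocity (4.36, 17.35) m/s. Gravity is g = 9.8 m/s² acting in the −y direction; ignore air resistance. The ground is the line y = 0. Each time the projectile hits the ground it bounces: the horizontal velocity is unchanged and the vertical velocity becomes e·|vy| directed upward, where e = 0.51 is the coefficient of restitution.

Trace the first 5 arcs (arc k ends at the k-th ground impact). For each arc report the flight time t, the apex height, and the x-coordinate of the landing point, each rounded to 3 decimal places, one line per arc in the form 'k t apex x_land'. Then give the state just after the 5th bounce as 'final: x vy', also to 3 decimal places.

Arc 1: start y=5.910, vy=17.350 → t=3.854, apex=21.268, x_land=16.803, impact vy=-20.417
  bounce: vy ← 0.51·20.417 = 10.413
Arc 2: start y=0.000, vy=10.413 → t=2.125, apex=5.532, x_land=26.068, impact vy=-10.413
  bounce: vy ← 0.51·10.413 = 5.310
Arc 3: start y=0.000, vy=5.310 → t=1.084, apex=1.439, x_land=30.793, impact vy=-5.310
  bounce: vy ← 0.51·5.310 = 2.708
Arc 4: start y=0.000, vy=2.708 → t=0.553, apex=0.374, x_land=33.203, impact vy=-2.708
  bounce: vy ← 0.51·2.708 = 1.381
Arc 5: start y=0.000, vy=1.381 → t=0.282, apex=0.097, x_land=34.432, impact vy=-1.381
  bounce: vy ← 0.51·1.381 = 0.704

1 3.854 21.268 16.803
2 2.125 5.532 26.068
3 1.084 1.439 30.793
4 0.553 0.374 33.203
5 0.282 0.097 34.432
final: 34.432 0.704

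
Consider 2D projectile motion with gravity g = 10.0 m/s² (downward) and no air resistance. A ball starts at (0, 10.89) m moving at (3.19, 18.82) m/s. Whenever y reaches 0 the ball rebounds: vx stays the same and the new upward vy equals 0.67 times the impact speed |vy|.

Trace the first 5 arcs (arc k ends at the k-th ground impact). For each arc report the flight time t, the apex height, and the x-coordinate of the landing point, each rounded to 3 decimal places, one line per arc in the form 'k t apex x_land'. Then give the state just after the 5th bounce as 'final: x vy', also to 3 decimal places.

Arc 1: start y=10.890, vy=18.820 → t=4.274, apex=28.600, x_land=13.633, impact vy=-23.916
  bounce: vy ← 0.67·23.916 = 16.024
Arc 2: start y=0.000, vy=16.024 → t=3.205, apex=12.838, x_land=23.856, impact vy=-16.024
  bounce: vy ← 0.67·16.024 = 10.736
Arc 3: start y=0.000, vy=10.736 → t=2.147, apex=5.763, x_land=30.706, impact vy=-10.736
  bounce: vy ← 0.67·10.736 = 7.193
Arc 4: start y=0.000, vy=7.193 → t=1.439, apex=2.587, x_land=35.295, impact vy=-7.193
  bounce: vy ← 0.67·7.193 = 4.819
Arc 5: start y=0.000, vy=4.819 → t=0.964, apex=1.161, x_land=38.370, impact vy=-4.819
  bounce: vy ← 0.67·4.819 = 3.229

1 4.274 28.600 13.633
2 3.205 12.838 23.856
3 2.147 5.763 30.706
4 1.439 2.587 35.295
5 0.964 1.161 38.370
final: 38.370 3.229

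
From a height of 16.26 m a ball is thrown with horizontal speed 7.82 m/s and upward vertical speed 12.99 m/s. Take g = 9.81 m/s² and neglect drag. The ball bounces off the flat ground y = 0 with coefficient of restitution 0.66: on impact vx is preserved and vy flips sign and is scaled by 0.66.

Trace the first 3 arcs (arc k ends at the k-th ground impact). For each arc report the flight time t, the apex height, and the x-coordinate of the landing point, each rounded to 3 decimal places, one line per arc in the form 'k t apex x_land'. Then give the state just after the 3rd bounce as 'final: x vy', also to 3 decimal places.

1 3.575 24.860 27.960
2 2.972 10.829 51.199
3 1.961 4.717 66.537
final: 66.537 6.349

Arc 1: start y=16.260, vy=12.990 → t=3.575, apex=24.860, x_land=27.960, impact vy=-22.085
  bounce: vy ← 0.66·22.085 = 14.576
Arc 2: start y=0.000, vy=14.576 → t=2.972, apex=10.829, x_land=51.199, impact vy=-14.576
  bounce: vy ← 0.66·14.576 = 9.620
Arc 3: start y=0.000, vy=9.620 → t=1.961, apex=4.717, x_land=66.537, impact vy=-9.620
  bounce: vy ← 0.66·9.620 = 6.349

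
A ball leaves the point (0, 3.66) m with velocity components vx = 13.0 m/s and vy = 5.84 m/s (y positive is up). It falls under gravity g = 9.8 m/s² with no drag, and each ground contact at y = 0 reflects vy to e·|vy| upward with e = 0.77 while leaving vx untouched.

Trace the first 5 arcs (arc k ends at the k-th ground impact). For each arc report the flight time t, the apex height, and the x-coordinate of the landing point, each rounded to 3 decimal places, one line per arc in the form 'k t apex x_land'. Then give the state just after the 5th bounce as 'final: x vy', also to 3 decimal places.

Arc 1: start y=3.660, vy=5.840 → t=1.646, apex=5.400, x_land=21.394, impact vy=-10.288
  bounce: vy ← 0.77·10.288 = 7.922
Arc 2: start y=0.000, vy=7.922 → t=1.617, apex=3.202, x_land=42.411, impact vy=-7.922
  bounce: vy ← 0.77·7.922 = 6.100
Arc 3: start y=0.000, vy=6.100 → t=1.245, apex=1.898, x_land=58.594, impact vy=-6.100
  bounce: vy ← 0.77·6.100 = 4.697
Arc 4: start y=0.000, vy=4.697 → t=0.959, apex=1.125, x_land=71.055, impact vy=-4.697
  bounce: vy ← 0.77·4.697 = 3.617
Arc 5: start y=0.000, vy=3.617 → t=0.738, apex=0.667, x_land=80.650, impact vy=-3.617
  bounce: vy ← 0.77·3.617 = 2.785

1 1.646 5.400 21.394
2 1.617 3.202 42.411
3 1.245 1.898 58.594
4 0.959 1.125 71.055
5 0.738 0.667 80.650
final: 80.650 2.785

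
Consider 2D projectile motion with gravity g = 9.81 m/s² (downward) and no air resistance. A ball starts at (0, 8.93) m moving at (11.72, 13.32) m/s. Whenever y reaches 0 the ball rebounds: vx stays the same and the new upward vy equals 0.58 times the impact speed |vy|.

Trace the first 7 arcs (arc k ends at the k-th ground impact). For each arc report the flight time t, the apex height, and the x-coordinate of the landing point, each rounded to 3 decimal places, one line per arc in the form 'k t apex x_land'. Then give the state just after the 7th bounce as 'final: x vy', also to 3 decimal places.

1 3.272 17.973 38.348
2 2.220 6.046 64.372
3 1.288 2.034 79.466
4 0.747 0.684 88.221
5 0.433 0.230 93.298
6 0.251 0.077 96.243
7 0.146 0.026 97.951
final: 97.951 0.415

Arc 1: start y=8.930, vy=13.320 → t=3.272, apex=17.973, x_land=38.348, impact vy=-18.778
  bounce: vy ← 0.58·18.778 = 10.891
Arc 2: start y=0.000, vy=10.891 → t=2.220, apex=6.046, x_land=64.372, impact vy=-10.891
  bounce: vy ← 0.58·10.891 = 6.317
Arc 3: start y=0.000, vy=6.317 → t=1.288, apex=2.034, x_land=79.466, impact vy=-6.317
  bounce: vy ← 0.58·6.317 = 3.664
Arc 4: start y=0.000, vy=3.664 → t=0.747, apex=0.684, x_land=88.221, impact vy=-3.664
  bounce: vy ← 0.58·3.664 = 2.125
Arc 5: start y=0.000, vy=2.125 → t=0.433, apex=0.230, x_land=93.298, impact vy=-2.125
  bounce: vy ← 0.58·2.125 = 1.233
Arc 6: start y=0.000, vy=1.233 → t=0.251, apex=0.077, x_land=96.243, impact vy=-1.233
  bounce: vy ← 0.58·1.233 = 0.715
Arc 7: start y=0.000, vy=0.715 → t=0.146, apex=0.026, x_land=97.951, impact vy=-0.715
  bounce: vy ← 0.58·0.715 = 0.415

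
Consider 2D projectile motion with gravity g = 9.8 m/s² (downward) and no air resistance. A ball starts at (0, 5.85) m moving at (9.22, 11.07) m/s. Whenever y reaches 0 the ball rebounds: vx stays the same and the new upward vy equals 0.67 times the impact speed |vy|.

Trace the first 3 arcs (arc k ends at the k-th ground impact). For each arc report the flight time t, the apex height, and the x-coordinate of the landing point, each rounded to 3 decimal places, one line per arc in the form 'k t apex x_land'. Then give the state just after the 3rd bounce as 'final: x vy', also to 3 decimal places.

Arc 1: start y=5.850, vy=11.070 → t=2.701, apex=12.102, x_land=24.905, impact vy=-15.401
  bounce: vy ← 0.67·15.401 = 10.319
Arc 2: start y=0.000, vy=10.319 → t=2.106, apex=5.433, x_land=44.321, impact vy=-10.319
  bounce: vy ← 0.67·10.319 = 6.914
Arc 3: start y=0.000, vy=6.914 → t=1.411, apex=2.439, x_land=57.330, impact vy=-6.914
  bounce: vy ← 0.67·6.914 = 4.632

1 2.701 12.102 24.905
2 2.106 5.433 44.321
3 1.411 2.439 57.330
final: 57.330 4.632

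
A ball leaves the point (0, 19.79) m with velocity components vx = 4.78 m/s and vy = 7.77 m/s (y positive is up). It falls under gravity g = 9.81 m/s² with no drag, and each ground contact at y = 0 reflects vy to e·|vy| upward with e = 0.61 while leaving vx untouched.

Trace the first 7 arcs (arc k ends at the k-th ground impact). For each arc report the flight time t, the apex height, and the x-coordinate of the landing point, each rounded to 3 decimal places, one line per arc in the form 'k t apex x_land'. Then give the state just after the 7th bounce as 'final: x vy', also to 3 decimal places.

Arc 1: start y=19.790, vy=7.770 → t=2.951, apex=22.867, x_land=14.107, impact vy=-21.181
  bounce: vy ← 0.61·21.181 = 12.921
Arc 2: start y=0.000, vy=12.921 → t=2.634, apex=8.509, x_land=26.698, impact vy=-12.921
  bounce: vy ← 0.61·12.921 = 7.882
Arc 3: start y=0.000, vy=7.882 → t=1.607, apex=3.166, x_land=34.379, impact vy=-7.882
  bounce: vy ← 0.61·7.882 = 4.808
Arc 4: start y=0.000, vy=4.808 → t=0.980, apex=1.178, x_land=39.064, impact vy=-4.808
  bounce: vy ← 0.61·4.808 = 2.933
Arc 5: start y=0.000, vy=2.933 → t=0.598, apex=0.438, x_land=41.922, impact vy=-2.933
  bounce: vy ← 0.61·2.933 = 1.789
Arc 6: start y=0.000, vy=1.789 → t=0.365, apex=0.163, x_land=43.666, impact vy=-1.789
  bounce: vy ← 0.61·1.789 = 1.091
Arc 7: start y=0.000, vy=1.091 → t=0.222, apex=0.061, x_land=44.729, impact vy=-1.091
  bounce: vy ← 0.61·1.091 = 0.666

1 2.951 22.867 14.107
2 2.634 8.509 26.698
3 1.607 3.166 34.379
4 0.980 1.178 39.064
5 0.598 0.438 41.922
6 0.365 0.163 43.666
7 0.222 0.061 44.729
final: 44.729 0.666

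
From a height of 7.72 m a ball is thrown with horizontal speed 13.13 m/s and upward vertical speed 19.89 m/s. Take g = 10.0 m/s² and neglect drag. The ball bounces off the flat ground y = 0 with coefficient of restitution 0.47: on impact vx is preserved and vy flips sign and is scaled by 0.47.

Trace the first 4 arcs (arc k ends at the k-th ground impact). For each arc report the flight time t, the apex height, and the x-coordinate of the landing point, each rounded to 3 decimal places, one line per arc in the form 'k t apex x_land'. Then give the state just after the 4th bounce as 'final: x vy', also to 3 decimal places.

Arc 1: start y=7.720, vy=19.890 → t=4.334, apex=27.501, x_land=56.908, impact vy=-23.452
  bounce: vy ← 0.47·23.452 = 11.023
Arc 2: start y=0.000, vy=11.023 → t=2.205, apex=6.075, x_land=85.854, impact vy=-11.023
  bounce: vy ← 0.47·11.023 = 5.181
Arc 3: start y=0.000, vy=5.181 → t=1.036, apex=1.342, x_land=99.458, impact vy=-5.181
  bounce: vy ← 0.47·5.181 = 2.435
Arc 4: start y=0.000, vy=2.435 → t=0.487, apex=0.296, x_land=105.852, impact vy=-2.435
  bounce: vy ← 0.47·2.435 = 1.144

1 4.334 27.501 56.908
2 2.205 6.075 85.854
3 1.036 1.342 99.458
4 0.487 0.296 105.852
final: 105.852 1.144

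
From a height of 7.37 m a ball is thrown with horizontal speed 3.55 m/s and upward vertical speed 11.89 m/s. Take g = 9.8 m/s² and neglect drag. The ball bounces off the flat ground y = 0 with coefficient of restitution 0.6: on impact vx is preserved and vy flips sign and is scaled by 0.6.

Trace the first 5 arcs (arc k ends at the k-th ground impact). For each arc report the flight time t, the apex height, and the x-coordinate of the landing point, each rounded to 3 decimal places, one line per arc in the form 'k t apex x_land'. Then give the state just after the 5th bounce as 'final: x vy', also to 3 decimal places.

1 2.938 14.583 10.431
2 2.070 5.250 17.780
3 1.242 1.890 22.190
4 0.745 0.680 24.836
5 0.447 0.245 26.423
final: 26.423 1.315

Arc 1: start y=7.370, vy=11.890 → t=2.938, apex=14.583, x_land=10.431, impact vy=-16.906
  bounce: vy ← 0.6·16.906 = 10.144
Arc 2: start y=0.000, vy=10.144 → t=2.070, apex=5.250, x_land=17.780, impact vy=-10.144
  bounce: vy ← 0.6·10.144 = 6.086
Arc 3: start y=0.000, vy=6.086 → t=1.242, apex=1.890, x_land=22.190, impact vy=-6.086
  bounce: vy ← 0.6·6.086 = 3.652
Arc 4: start y=0.000, vy=3.652 → t=0.745, apex=0.680, x_land=24.836, impact vy=-3.652
  bounce: vy ← 0.6·3.652 = 2.191
Arc 5: start y=0.000, vy=2.191 → t=0.447, apex=0.245, x_land=26.423, impact vy=-2.191
  bounce: vy ← 0.6·2.191 = 1.315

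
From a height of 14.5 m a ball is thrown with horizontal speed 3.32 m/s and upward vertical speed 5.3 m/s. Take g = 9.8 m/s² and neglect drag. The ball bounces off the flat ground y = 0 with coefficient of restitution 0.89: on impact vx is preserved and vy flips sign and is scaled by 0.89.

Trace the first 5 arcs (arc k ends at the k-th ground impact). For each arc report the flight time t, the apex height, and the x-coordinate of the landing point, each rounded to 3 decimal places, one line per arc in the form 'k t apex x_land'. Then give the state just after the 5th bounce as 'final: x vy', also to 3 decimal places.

1 2.344 15.933 7.782
2 3.210 12.621 18.439
3 2.857 9.997 27.923
4 2.542 7.918 36.364
5 2.263 6.272 43.876
final: 43.876 9.868

Arc 1: start y=14.500, vy=5.300 → t=2.344, apex=15.933, x_land=7.782, impact vy=-17.672
  bounce: vy ← 0.89·17.672 = 15.728
Arc 2: start y=0.000, vy=15.728 → t=3.210, apex=12.621, x_land=18.439, impact vy=-15.728
  bounce: vy ← 0.89·15.728 = 13.998
Arc 3: start y=0.000, vy=13.998 → t=2.857, apex=9.997, x_land=27.923, impact vy=-13.998
  bounce: vy ← 0.89·13.998 = 12.458
Arc 4: start y=0.000, vy=12.458 → t=2.542, apex=7.918, x_land=36.364, impact vy=-12.458
  bounce: vy ← 0.89·12.458 = 11.088
Arc 5: start y=0.000, vy=11.088 → t=2.263, apex=6.272, x_land=43.876, impact vy=-11.088
  bounce: vy ← 0.89·11.088 = 9.868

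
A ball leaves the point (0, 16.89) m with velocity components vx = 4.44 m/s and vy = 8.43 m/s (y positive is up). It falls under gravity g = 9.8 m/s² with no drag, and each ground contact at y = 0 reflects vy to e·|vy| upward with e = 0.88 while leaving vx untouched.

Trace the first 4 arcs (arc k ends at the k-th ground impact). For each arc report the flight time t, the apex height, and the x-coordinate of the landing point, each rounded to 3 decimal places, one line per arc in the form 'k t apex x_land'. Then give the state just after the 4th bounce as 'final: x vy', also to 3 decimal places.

1 2.906 20.516 12.904
2 3.601 15.887 28.894
3 3.169 12.303 42.965
4 2.789 9.528 55.348
final: 55.348 12.025

Arc 1: start y=16.890, vy=8.430 → t=2.906, apex=20.516, x_land=12.904, impact vy=-20.053
  bounce: vy ← 0.88·20.053 = 17.646
Arc 2: start y=0.000, vy=17.646 → t=3.601, apex=15.887, x_land=28.894, impact vy=-17.646
  bounce: vy ← 0.88·17.646 = 15.529
Arc 3: start y=0.000, vy=15.529 → t=3.169, apex=12.303, x_land=42.965, impact vy=-15.529
  bounce: vy ← 0.88·15.529 = 13.665
Arc 4: start y=0.000, vy=13.665 → t=2.789, apex=9.528, x_land=55.348, impact vy=-13.665
  bounce: vy ← 0.88·13.665 = 12.025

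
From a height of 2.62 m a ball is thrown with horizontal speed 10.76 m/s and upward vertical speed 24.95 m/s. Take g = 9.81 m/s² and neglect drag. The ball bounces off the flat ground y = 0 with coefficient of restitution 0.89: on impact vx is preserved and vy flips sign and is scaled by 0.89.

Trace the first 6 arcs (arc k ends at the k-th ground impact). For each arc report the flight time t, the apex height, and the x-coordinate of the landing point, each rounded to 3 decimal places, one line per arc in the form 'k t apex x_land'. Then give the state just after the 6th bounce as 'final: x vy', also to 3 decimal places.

1 5.190 34.348 55.840
2 4.710 27.207 106.523
3 4.192 21.551 151.631
4 3.731 17.070 191.777
5 3.321 13.521 227.507
6 2.955 10.710 259.307
final: 259.307 12.901

Arc 1: start y=2.620, vy=24.950 → t=5.190, apex=34.348, x_land=55.840, impact vy=-25.960
  bounce: vy ← 0.89·25.960 = 23.104
Arc 2: start y=0.000, vy=23.104 → t=4.710, apex=27.207, x_land=106.523, impact vy=-23.104
  bounce: vy ← 0.89·23.104 = 20.563
Arc 3: start y=0.000, vy=20.563 → t=4.192, apex=21.551, x_land=151.631, impact vy=-20.563
  bounce: vy ← 0.89·20.563 = 18.301
Arc 4: start y=0.000, vy=18.301 → t=3.731, apex=17.070, x_land=191.777, impact vy=-18.301
  bounce: vy ← 0.89·18.301 = 16.288
Arc 5: start y=0.000, vy=16.288 → t=3.321, apex=13.521, x_land=227.507, impact vy=-16.288
  bounce: vy ← 0.89·16.288 = 14.496
Arc 6: start y=0.000, vy=14.496 → t=2.955, apex=10.710, x_land=259.307, impact vy=-14.496
  bounce: vy ← 0.89·14.496 = 12.901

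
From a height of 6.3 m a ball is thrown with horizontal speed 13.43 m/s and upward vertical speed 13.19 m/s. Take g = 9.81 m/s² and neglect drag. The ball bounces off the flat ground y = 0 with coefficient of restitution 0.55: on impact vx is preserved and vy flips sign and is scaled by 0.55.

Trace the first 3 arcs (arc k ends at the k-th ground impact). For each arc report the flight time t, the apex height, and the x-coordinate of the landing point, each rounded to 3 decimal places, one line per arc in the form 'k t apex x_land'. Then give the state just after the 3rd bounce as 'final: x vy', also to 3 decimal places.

1 3.103 15.167 41.673
2 1.934 4.588 67.651
3 1.064 1.388 81.939
final: 81.939 2.870

Arc 1: start y=6.300, vy=13.190 → t=3.103, apex=15.167, x_land=41.673, impact vy=-17.251
  bounce: vy ← 0.55·17.251 = 9.488
Arc 2: start y=0.000, vy=9.488 → t=1.934, apex=4.588, x_land=67.651, impact vy=-9.488
  bounce: vy ← 0.55·9.488 = 5.218
Arc 3: start y=0.000, vy=5.218 → t=1.064, apex=1.388, x_land=81.939, impact vy=-5.218
  bounce: vy ← 0.55·5.218 = 2.870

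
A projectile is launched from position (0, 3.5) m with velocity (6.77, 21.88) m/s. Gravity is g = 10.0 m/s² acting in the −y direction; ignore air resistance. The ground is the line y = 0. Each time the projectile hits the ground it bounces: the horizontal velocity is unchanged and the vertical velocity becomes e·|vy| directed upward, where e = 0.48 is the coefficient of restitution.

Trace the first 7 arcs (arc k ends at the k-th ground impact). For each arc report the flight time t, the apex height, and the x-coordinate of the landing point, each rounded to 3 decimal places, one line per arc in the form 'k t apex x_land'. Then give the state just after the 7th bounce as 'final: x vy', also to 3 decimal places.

Arc 1: start y=3.500, vy=21.880 → t=4.531, apex=27.437, x_land=30.672, impact vy=-23.425
  bounce: vy ← 0.48·23.425 = 11.244
Arc 2: start y=0.000, vy=11.244 → t=2.249, apex=6.321, x_land=45.896, impact vy=-11.244
  bounce: vy ← 0.48·11.244 = 5.397
Arc 3: start y=0.000, vy=5.397 → t=1.079, apex=1.456, x_land=53.204, impact vy=-5.397
  bounce: vy ← 0.48·5.397 = 2.591
Arc 4: start y=0.000, vy=2.591 → t=0.518, apex=0.336, x_land=56.711, impact vy=-2.591
  bounce: vy ← 0.48·2.591 = 1.244
Arc 5: start y=0.000, vy=1.244 → t=0.249, apex=0.077, x_land=58.395, impact vy=-1.244
  bounce: vy ← 0.48·1.244 = 0.597
Arc 6: start y=0.000, vy=0.597 → t=0.119, apex=0.018, x_land=59.203, impact vy=-0.597
  bounce: vy ← 0.48·0.597 = 0.287
Arc 7: start y=0.000, vy=0.287 → t=0.057, apex=0.004, x_land=59.591, impact vy=-0.287
  bounce: vy ← 0.48·0.287 = 0.138

1 4.531 27.437 30.672
2 2.249 6.321 45.896
3 1.079 1.456 53.204
4 0.518 0.336 56.711
5 0.249 0.077 58.395
6 0.119 0.018 59.203
7 0.057 0.004 59.591
final: 59.591 0.138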